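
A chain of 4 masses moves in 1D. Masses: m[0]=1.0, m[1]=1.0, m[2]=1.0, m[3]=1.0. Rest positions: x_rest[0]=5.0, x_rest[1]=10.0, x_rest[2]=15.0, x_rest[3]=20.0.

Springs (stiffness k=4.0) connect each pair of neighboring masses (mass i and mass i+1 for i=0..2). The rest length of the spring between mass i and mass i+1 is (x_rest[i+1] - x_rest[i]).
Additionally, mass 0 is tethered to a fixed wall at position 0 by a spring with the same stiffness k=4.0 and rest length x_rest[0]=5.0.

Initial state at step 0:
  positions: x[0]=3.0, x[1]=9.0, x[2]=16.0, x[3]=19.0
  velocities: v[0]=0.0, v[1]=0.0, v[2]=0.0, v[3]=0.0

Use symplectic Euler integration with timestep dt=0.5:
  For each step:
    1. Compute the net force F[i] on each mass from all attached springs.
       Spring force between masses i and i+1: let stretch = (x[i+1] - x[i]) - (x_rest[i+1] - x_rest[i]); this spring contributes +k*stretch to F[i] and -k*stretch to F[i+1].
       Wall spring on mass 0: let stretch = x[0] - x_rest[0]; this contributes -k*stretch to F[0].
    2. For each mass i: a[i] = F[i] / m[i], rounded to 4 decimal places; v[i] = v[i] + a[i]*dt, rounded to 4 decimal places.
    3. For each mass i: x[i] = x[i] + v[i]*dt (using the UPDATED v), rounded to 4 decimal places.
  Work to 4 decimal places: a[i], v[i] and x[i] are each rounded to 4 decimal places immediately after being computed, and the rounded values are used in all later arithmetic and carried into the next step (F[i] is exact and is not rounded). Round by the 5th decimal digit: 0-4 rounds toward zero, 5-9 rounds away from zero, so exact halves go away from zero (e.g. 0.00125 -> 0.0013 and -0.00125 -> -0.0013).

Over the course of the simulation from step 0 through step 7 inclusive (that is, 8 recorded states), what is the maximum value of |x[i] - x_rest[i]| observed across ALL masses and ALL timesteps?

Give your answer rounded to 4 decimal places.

Answer: 3.0000

Derivation:
Step 0: x=[3.0000 9.0000 16.0000 19.0000] v=[0.0000 0.0000 0.0000 0.0000]
Step 1: x=[6.0000 10.0000 12.0000 21.0000] v=[6.0000 2.0000 -8.0000 4.0000]
Step 2: x=[7.0000 9.0000 15.0000 19.0000] v=[2.0000 -2.0000 6.0000 -4.0000]
Step 3: x=[3.0000 12.0000 16.0000 18.0000] v=[-8.0000 6.0000 2.0000 -2.0000]
Step 4: x=[5.0000 10.0000 15.0000 20.0000] v=[4.0000 -4.0000 -2.0000 4.0000]
Step 5: x=[7.0000 8.0000 14.0000 22.0000] v=[4.0000 -4.0000 -2.0000 4.0000]
Step 6: x=[3.0000 11.0000 15.0000 21.0000] v=[-8.0000 6.0000 2.0000 -2.0000]
Step 7: x=[4.0000 10.0000 18.0000 19.0000] v=[2.0000 -2.0000 6.0000 -4.0000]
Max displacement = 3.0000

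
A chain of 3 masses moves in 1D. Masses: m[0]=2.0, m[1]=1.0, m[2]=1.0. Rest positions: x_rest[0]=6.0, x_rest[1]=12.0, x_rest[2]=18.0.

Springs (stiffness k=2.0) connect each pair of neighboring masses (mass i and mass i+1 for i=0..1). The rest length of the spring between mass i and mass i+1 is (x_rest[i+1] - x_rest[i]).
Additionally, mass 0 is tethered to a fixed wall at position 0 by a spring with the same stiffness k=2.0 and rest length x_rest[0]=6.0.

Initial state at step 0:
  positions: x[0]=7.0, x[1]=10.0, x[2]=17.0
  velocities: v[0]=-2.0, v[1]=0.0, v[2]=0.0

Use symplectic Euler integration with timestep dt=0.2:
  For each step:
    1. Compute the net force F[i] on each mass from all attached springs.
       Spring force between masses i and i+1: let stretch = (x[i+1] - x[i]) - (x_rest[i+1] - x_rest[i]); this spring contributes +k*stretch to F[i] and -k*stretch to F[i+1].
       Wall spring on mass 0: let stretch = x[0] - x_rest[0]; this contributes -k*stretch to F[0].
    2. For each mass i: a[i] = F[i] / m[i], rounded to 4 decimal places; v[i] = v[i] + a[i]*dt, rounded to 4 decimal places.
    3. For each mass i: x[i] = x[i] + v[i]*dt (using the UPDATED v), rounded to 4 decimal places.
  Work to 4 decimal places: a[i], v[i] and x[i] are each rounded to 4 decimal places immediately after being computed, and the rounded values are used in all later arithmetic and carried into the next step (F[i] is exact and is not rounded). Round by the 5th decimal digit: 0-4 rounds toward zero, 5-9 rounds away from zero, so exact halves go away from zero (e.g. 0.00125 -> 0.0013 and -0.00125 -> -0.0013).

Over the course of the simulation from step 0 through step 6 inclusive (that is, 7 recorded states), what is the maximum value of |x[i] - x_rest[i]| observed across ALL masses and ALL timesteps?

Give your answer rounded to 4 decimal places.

Answer: 2.4070

Derivation:
Step 0: x=[7.0000 10.0000 17.0000] v=[-2.0000 0.0000 0.0000]
Step 1: x=[6.4400 10.3200 16.9200] v=[-2.8000 1.6000 -0.4000]
Step 2: x=[5.7776 10.8576 16.7920] v=[-3.3120 2.6880 -0.6400]
Step 3: x=[5.0873 11.4636 16.6692] v=[-3.4515 3.0298 -0.6138]
Step 4: x=[4.4486 11.9759 16.6100] v=[-3.1937 2.5615 -0.2960]
Step 5: x=[3.9330 12.2567 16.6601] v=[-2.5780 1.4042 0.2504]
Step 6: x=[3.5930 12.2239 16.8379] v=[-1.6999 -0.1639 0.8890]
Max displacement = 2.4070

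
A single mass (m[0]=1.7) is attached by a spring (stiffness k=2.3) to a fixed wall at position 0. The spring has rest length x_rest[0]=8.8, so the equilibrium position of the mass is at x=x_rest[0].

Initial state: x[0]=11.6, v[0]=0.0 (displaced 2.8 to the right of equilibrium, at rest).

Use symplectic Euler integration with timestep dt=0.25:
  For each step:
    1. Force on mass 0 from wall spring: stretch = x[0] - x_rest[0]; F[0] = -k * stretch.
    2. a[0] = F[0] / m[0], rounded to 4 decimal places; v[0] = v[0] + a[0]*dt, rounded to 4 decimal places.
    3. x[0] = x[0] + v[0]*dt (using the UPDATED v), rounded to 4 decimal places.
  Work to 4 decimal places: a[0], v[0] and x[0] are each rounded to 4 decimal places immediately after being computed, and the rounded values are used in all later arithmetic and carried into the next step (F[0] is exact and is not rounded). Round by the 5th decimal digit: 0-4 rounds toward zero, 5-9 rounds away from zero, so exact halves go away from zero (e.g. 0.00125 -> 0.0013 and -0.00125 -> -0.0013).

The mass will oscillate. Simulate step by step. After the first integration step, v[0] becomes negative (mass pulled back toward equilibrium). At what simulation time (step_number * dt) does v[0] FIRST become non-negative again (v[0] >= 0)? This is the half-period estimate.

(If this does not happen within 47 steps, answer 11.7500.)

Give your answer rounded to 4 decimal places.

Step 0: x=[11.6000] v=[0.0000]
Step 1: x=[11.3632] v=[-0.9471]
Step 2: x=[10.9097] v=[-1.8141]
Step 3: x=[10.2778] v=[-2.5277]
Step 4: x=[9.5209] v=[-3.0276]
Step 5: x=[8.7031] v=[-3.2714]
Step 6: x=[7.8935] v=[-3.2386]
Step 7: x=[7.1605] v=[-2.9320]
Step 8: x=[6.5661] v=[-2.3775]
Step 9: x=[6.1606] v=[-1.6219]
Step 10: x=[5.9783] v=[-0.7292]
Step 11: x=[6.0346] v=[0.2252]
First v>=0 after going negative at step 11, time=2.7500

Answer: 2.7500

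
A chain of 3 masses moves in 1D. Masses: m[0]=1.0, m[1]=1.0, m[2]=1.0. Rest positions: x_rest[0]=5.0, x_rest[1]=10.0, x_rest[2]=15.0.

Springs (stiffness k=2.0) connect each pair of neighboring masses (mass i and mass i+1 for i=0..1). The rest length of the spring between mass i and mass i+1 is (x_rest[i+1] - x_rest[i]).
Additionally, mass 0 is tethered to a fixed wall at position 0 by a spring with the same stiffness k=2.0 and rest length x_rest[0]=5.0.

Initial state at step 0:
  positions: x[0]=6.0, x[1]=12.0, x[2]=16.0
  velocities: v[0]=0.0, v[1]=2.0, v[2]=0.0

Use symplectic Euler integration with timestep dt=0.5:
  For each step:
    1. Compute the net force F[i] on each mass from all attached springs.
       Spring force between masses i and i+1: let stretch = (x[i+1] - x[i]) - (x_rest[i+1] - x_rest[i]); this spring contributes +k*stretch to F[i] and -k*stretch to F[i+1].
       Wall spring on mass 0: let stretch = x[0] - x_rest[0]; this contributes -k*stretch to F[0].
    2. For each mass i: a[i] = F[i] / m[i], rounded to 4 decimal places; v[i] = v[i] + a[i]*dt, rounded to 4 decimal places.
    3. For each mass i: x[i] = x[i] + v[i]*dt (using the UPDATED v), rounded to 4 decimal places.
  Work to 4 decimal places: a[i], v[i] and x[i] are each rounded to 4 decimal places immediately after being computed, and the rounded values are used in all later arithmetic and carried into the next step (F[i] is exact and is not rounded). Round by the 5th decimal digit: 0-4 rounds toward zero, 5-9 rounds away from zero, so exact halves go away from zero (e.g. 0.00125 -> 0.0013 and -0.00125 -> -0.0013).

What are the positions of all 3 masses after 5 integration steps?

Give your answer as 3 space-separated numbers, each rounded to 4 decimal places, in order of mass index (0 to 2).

Answer: 5.0313 11.3125 16.0000

Derivation:
Step 0: x=[6.0000 12.0000 16.0000] v=[0.0000 2.0000 0.0000]
Step 1: x=[6.0000 12.0000 16.5000] v=[0.0000 0.0000 1.0000]
Step 2: x=[6.0000 11.2500 17.2500] v=[0.0000 -1.5000 1.5000]
Step 3: x=[5.6250 10.8750 17.5000] v=[-0.7500 -0.7500 0.5000]
Step 4: x=[5.0625 11.1875 16.9375] v=[-1.1250 0.6250 -1.1250]
Step 5: x=[5.0313 11.3125 16.0000] v=[-0.0625 0.2500 -1.8750]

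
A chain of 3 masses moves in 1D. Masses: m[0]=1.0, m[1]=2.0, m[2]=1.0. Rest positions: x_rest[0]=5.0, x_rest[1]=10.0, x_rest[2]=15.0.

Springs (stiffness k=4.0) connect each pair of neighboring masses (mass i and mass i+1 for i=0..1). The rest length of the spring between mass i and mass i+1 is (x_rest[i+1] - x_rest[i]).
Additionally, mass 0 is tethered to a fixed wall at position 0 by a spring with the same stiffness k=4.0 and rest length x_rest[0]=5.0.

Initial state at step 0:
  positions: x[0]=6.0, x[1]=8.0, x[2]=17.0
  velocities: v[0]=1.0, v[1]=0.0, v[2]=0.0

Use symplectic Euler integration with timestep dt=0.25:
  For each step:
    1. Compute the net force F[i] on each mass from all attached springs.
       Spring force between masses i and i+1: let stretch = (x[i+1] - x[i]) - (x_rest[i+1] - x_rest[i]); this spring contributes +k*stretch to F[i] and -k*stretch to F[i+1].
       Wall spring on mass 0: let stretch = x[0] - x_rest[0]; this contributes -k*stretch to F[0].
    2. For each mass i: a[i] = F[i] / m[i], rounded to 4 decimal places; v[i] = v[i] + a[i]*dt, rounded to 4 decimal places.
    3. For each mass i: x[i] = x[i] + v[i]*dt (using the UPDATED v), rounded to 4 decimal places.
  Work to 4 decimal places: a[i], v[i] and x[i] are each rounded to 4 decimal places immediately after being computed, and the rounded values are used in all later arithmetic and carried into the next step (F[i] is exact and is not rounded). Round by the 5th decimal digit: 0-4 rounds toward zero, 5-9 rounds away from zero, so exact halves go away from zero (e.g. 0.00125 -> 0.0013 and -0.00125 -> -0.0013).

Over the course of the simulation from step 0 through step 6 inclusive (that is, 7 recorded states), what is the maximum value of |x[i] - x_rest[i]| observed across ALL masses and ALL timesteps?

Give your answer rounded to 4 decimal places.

Step 0: x=[6.0000 8.0000 17.0000] v=[1.0000 0.0000 0.0000]
Step 1: x=[5.2500 8.8750 16.0000] v=[-3.0000 3.5000 -4.0000]
Step 2: x=[4.0938 10.1875 14.4688] v=[-4.6250 5.2500 -6.1250]
Step 3: x=[3.4375 11.2735 13.1172] v=[-2.6251 4.3438 -5.4063]
Step 4: x=[3.8809 11.6104 12.5547] v=[1.7734 1.3477 -2.2500]
Step 5: x=[5.2864 11.0992 13.0061] v=[5.6220 -2.0449 1.8057]
Step 6: x=[6.8235 10.0997 14.2308] v=[6.1484 -3.9979 4.8988]
Max displacement = 2.4453

Answer: 2.4453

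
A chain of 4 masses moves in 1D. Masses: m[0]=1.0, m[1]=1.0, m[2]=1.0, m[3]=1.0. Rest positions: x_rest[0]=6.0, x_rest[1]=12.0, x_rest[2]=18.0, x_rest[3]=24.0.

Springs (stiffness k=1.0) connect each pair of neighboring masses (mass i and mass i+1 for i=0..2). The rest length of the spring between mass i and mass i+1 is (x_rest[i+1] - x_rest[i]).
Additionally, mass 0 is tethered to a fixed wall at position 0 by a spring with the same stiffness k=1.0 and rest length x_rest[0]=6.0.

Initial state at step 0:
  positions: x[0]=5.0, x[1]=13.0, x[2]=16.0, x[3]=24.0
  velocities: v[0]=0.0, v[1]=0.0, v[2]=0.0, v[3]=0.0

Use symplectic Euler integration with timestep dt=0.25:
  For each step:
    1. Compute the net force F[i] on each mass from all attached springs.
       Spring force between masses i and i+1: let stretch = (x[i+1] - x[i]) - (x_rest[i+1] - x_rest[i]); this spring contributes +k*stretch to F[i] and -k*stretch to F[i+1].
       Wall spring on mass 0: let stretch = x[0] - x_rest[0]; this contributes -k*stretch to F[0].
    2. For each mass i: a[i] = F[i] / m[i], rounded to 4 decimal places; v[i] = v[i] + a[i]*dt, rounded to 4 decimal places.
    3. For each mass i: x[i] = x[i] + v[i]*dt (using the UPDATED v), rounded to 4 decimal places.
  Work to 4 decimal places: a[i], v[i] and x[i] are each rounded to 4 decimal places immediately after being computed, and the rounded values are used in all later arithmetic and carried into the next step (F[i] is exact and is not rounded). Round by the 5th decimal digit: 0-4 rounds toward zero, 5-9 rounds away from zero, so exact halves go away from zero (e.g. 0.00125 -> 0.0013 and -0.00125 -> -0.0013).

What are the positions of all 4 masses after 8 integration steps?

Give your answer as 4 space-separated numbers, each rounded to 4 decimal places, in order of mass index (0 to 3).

Answer: 6.2815 10.8071 18.5873 23.0887

Derivation:
Step 0: x=[5.0000 13.0000 16.0000 24.0000] v=[0.0000 0.0000 0.0000 0.0000]
Step 1: x=[5.1875 12.6875 16.3125 23.8750] v=[0.7500 -1.2500 1.2500 -0.5000]
Step 2: x=[5.5195 12.1328 16.8711 23.6524] v=[1.3281 -2.2188 2.2344 -0.8906]
Step 3: x=[5.9199 11.4609 17.5574 23.3809] v=[1.6016 -2.6876 2.7452 -1.0859]
Step 4: x=[6.2966 10.8237 18.2267 23.1205] v=[1.5069 -2.5487 2.6770 -1.0418]
Step 5: x=[6.5627 10.3663 18.7391 22.9292] v=[1.0645 -1.8297 2.0497 -0.7653]
Step 6: x=[6.6564 10.1945 18.9901 22.8510] v=[0.3747 -0.6874 1.0040 -0.3128]
Step 7: x=[6.5552 10.3513 18.9327 22.9065] v=[-0.4049 0.6270 -0.2297 0.2220]
Step 8: x=[6.2815 10.8071 18.5873 23.0887] v=[-1.0947 1.8233 -1.3816 0.7286]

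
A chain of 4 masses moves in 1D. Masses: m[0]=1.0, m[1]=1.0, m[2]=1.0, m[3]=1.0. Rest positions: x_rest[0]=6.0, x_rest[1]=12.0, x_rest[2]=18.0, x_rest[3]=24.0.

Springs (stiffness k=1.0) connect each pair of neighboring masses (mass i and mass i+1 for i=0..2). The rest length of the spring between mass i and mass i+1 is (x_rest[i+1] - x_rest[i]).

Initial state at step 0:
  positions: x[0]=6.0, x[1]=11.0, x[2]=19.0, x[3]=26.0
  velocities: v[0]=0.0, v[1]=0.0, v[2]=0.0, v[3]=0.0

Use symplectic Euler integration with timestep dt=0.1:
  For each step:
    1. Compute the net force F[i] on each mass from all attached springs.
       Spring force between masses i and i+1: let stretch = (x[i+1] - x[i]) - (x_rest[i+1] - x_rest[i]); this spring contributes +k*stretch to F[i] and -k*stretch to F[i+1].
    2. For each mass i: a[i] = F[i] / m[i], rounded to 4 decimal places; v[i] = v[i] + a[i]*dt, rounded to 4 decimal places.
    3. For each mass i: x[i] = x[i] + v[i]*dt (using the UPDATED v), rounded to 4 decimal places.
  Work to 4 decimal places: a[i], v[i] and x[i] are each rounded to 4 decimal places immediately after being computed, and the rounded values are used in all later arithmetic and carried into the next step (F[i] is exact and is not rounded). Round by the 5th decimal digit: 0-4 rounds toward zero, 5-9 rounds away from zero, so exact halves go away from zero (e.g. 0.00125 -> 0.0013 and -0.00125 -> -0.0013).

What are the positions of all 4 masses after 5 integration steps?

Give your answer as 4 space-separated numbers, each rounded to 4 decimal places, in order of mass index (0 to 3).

Answer: 5.8637 11.4226 18.8636 25.8501

Derivation:
Step 0: x=[6.0000 11.0000 19.0000 26.0000] v=[0.0000 0.0000 0.0000 0.0000]
Step 1: x=[5.9900 11.0300 18.9900 25.9900] v=[-0.1000 0.3000 -0.1000 -0.1000]
Step 2: x=[5.9704 11.0892 18.9704 25.9700] v=[-0.1960 0.5920 -0.1960 -0.2000]
Step 3: x=[5.9420 11.1760 18.9420 25.9400] v=[-0.2841 0.8682 -0.2842 -0.3000]
Step 4: x=[5.9059 11.2881 18.9059 25.9000] v=[-0.3607 1.1214 -0.3610 -0.3998]
Step 5: x=[5.8637 11.4226 18.8636 25.8501] v=[-0.4225 1.3450 -0.4234 -0.4992]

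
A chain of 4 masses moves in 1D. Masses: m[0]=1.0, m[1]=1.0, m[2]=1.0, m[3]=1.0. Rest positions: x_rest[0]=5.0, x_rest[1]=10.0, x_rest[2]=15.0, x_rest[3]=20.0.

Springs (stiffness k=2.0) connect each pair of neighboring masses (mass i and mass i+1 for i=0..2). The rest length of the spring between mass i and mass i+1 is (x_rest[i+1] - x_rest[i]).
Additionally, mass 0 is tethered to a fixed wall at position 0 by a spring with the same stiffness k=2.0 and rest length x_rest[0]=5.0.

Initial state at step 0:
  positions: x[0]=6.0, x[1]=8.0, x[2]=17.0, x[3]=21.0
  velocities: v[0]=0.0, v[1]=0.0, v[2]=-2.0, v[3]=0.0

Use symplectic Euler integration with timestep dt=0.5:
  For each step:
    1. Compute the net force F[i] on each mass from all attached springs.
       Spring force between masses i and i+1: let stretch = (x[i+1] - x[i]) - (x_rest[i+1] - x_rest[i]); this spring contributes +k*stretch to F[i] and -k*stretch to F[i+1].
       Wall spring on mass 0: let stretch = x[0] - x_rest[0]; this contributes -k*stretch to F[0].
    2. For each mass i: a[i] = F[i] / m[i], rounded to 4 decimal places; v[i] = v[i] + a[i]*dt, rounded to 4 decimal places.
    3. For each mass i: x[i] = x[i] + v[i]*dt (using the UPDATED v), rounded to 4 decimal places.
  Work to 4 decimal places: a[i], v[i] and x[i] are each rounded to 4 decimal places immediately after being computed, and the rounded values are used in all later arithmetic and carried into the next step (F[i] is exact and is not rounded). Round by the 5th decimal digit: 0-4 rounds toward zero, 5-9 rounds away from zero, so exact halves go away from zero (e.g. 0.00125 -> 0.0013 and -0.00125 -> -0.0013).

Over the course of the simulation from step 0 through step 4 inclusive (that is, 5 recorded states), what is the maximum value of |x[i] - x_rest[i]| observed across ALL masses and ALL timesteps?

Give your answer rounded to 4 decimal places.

Answer: 2.6875

Derivation:
Step 0: x=[6.0000 8.0000 17.0000 21.0000] v=[0.0000 0.0000 -2.0000 0.0000]
Step 1: x=[4.0000 11.5000 13.5000 21.5000] v=[-4.0000 7.0000 -7.0000 1.0000]
Step 2: x=[3.7500 12.2500 13.0000 20.5000] v=[-0.5000 1.5000 -1.0000 -2.0000]
Step 3: x=[5.8750 9.1250 15.8750 18.2500] v=[4.2500 -6.2500 5.7500 -4.5000]
Step 4: x=[6.6875 7.7500 16.5625 17.3125] v=[1.6250 -2.7500 1.3750 -1.8750]
Max displacement = 2.6875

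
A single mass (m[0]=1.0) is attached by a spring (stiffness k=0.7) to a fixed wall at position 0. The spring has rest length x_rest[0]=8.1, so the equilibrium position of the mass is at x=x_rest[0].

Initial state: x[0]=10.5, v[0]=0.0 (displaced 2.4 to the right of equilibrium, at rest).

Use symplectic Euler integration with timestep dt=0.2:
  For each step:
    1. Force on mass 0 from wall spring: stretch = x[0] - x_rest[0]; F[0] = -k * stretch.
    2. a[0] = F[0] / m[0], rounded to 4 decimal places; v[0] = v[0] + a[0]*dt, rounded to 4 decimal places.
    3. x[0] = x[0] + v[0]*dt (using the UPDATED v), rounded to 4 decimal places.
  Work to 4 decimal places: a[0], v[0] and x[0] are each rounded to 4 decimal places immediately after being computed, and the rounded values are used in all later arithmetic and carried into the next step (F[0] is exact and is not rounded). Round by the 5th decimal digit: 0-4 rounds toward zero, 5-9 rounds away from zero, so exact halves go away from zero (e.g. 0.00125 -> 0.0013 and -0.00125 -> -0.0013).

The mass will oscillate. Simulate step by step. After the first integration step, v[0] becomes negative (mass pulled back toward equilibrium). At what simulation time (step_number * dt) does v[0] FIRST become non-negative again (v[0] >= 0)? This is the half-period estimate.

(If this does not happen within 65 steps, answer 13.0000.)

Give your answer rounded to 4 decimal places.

Answer: 3.8000

Derivation:
Step 0: x=[10.5000] v=[0.0000]
Step 1: x=[10.4328] v=[-0.3360]
Step 2: x=[10.3003] v=[-0.6626]
Step 3: x=[10.1062] v=[-0.9706]
Step 4: x=[9.8559] v=[-1.2515]
Step 5: x=[9.5564] v=[-1.4973]
Step 6: x=[9.2162] v=[-1.7012]
Step 7: x=[8.8447] v=[-1.8575]
Step 8: x=[8.4523] v=[-1.9618]
Step 9: x=[8.0501] v=[-2.0111]
Step 10: x=[7.6493] v=[-2.0041]
Step 11: x=[7.2611] v=[-1.9410]
Step 12: x=[6.8964] v=[-1.8236]
Step 13: x=[6.5654] v=[-1.6551]
Step 14: x=[6.2773] v=[-1.4403]
Step 15: x=[6.0403] v=[-1.1851]
Step 16: x=[5.8610] v=[-0.8967]
Step 17: x=[5.7444] v=[-0.5832]
Step 18: x=[5.6937] v=[-0.2534]
Step 19: x=[5.7104] v=[0.0835]
First v>=0 after going negative at step 19, time=3.8000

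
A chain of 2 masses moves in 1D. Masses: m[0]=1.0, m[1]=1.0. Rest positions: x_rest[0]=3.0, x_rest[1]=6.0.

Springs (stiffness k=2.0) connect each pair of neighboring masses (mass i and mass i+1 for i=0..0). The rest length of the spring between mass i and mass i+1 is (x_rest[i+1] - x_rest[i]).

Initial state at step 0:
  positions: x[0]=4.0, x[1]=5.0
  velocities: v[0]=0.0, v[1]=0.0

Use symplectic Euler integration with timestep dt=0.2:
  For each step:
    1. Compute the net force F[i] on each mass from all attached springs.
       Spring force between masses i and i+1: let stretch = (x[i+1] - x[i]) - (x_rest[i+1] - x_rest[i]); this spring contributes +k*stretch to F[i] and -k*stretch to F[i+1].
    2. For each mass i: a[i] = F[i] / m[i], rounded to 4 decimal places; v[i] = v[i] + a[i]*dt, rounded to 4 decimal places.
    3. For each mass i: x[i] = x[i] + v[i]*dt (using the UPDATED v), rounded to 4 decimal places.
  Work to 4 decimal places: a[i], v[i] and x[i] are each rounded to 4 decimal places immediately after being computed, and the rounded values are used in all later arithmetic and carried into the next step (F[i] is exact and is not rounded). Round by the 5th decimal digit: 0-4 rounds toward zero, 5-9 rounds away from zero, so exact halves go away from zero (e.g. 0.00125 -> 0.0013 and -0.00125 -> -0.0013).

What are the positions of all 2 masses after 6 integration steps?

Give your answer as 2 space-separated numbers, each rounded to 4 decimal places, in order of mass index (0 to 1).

Answer: 2.1163 6.8837

Derivation:
Step 0: x=[4.0000 5.0000] v=[0.0000 0.0000]
Step 1: x=[3.8400 5.1600] v=[-0.8000 0.8000]
Step 2: x=[3.5456 5.4544] v=[-1.4720 1.4720]
Step 3: x=[3.1639 5.8361] v=[-1.9085 1.9085]
Step 4: x=[2.7560 6.2440] v=[-2.0396 2.0396]
Step 5: x=[2.3871 6.6129] v=[-1.8444 1.8444]
Step 6: x=[2.1163 6.8837] v=[-1.3541 1.3541]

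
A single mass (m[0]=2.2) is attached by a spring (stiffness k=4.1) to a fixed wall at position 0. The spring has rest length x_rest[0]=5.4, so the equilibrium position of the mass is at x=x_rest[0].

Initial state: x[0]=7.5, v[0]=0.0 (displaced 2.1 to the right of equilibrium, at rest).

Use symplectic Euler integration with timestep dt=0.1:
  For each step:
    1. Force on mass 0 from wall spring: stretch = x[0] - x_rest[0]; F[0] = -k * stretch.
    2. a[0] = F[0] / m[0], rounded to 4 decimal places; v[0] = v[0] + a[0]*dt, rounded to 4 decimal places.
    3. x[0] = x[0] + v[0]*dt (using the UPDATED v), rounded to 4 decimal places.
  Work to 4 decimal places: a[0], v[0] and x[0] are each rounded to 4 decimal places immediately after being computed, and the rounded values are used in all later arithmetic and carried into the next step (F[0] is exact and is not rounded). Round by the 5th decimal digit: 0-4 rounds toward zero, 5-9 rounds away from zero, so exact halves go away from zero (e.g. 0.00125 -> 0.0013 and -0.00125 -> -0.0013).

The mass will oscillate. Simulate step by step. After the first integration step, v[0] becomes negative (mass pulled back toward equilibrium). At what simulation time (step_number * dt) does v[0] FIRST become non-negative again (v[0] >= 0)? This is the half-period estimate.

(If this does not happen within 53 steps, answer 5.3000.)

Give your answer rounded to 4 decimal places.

Step 0: x=[7.5000] v=[0.0000]
Step 1: x=[7.4609] v=[-0.3914]
Step 2: x=[7.3834] v=[-0.7755]
Step 3: x=[7.2689] v=[-1.1451]
Step 4: x=[7.1196] v=[-1.4934]
Step 5: x=[6.9382] v=[-1.8139]
Step 6: x=[6.7281] v=[-2.1006]
Step 7: x=[6.4933] v=[-2.3481]
Step 8: x=[6.2381] v=[-2.5519]
Step 9: x=[5.9673] v=[-2.7081]
Step 10: x=[5.6859] v=[-2.8138]
Step 11: x=[5.3992] v=[-2.8671]
Step 12: x=[5.1125] v=[-2.8670]
Step 13: x=[4.8312] v=[-2.8134]
Step 14: x=[4.5605] v=[-2.7074]
Step 15: x=[4.3054] v=[-2.5510]
Step 16: x=[4.0707] v=[-2.3470]
Step 17: x=[3.8608] v=[-2.0993]
Step 18: x=[3.6796] v=[-1.8125]
Step 19: x=[3.5304] v=[-1.4919]
Step 20: x=[3.4161] v=[-1.1435]
Step 21: x=[3.3387] v=[-0.7738]
Step 22: x=[3.2997] v=[-0.3897]
Step 23: x=[3.2999] v=[0.0017]
First v>=0 after going negative at step 23, time=2.3000

Answer: 2.3000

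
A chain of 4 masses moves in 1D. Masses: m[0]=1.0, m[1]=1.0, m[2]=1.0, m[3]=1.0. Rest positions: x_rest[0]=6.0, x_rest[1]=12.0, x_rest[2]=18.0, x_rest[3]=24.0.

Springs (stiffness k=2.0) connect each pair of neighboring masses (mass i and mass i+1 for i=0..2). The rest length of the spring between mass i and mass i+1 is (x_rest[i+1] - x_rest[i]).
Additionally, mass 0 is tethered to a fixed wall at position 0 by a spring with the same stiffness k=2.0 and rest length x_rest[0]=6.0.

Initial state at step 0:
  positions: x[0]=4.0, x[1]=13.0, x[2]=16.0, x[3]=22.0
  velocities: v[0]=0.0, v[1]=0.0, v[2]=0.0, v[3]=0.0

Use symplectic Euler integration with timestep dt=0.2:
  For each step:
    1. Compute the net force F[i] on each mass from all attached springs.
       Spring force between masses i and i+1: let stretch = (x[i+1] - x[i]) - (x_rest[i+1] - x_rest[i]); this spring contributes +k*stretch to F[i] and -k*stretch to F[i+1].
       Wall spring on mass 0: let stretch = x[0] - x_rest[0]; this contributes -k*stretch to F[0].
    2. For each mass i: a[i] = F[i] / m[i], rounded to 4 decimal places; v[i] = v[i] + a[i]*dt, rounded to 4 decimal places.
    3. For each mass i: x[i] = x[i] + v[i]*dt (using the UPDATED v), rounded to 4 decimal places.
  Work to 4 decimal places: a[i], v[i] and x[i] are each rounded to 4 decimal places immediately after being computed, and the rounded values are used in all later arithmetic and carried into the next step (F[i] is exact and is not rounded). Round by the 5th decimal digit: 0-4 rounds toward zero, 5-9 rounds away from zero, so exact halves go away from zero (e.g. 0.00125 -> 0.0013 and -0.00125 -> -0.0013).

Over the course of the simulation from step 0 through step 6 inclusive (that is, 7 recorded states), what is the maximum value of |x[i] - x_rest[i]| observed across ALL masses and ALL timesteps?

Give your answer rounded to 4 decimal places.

Step 0: x=[4.0000 13.0000 16.0000 22.0000] v=[0.0000 0.0000 0.0000 0.0000]
Step 1: x=[4.4000 12.5200 16.2400 22.0000] v=[2.0000 -2.4000 1.2000 0.0000]
Step 2: x=[5.0976 11.6880 16.6432 22.0192] v=[3.4880 -4.1600 2.0160 0.0960]
Step 3: x=[5.9146 10.7252 17.0801 22.0883] v=[4.0851 -4.8141 2.1843 0.3456]
Step 4: x=[6.6433 9.8859 17.4092 22.2368] v=[3.6435 -4.1964 1.6456 0.7423]
Step 5: x=[7.0999 9.3891 17.5227 22.4791] v=[2.2832 -2.4841 0.5673 1.2113]
Step 6: x=[7.1717 9.3598 17.3820 22.8048] v=[0.3589 -0.1463 -0.7036 1.6287]
Max displacement = 2.6402

Answer: 2.6402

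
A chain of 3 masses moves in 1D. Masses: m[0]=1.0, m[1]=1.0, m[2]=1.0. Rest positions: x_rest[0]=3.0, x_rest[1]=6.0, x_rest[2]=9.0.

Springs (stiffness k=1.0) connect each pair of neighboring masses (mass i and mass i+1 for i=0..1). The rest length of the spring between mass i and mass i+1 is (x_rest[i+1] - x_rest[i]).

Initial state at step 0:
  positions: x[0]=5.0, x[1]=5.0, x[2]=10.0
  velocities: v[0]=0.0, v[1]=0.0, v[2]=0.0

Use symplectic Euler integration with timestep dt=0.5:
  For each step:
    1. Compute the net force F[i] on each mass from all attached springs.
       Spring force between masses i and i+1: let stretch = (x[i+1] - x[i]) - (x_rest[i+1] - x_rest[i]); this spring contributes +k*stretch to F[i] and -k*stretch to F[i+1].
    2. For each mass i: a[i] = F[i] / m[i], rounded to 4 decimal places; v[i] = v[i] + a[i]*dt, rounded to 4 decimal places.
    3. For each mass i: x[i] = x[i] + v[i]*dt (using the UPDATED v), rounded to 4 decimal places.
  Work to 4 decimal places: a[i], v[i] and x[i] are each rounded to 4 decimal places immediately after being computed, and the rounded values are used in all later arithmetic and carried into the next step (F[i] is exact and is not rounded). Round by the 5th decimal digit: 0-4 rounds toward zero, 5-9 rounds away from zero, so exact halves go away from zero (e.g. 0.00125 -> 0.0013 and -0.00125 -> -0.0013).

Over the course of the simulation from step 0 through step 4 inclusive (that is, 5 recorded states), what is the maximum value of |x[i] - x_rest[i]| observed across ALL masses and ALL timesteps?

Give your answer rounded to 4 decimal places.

Step 0: x=[5.0000 5.0000 10.0000] v=[0.0000 0.0000 0.0000]
Step 1: x=[4.2500 6.2500 9.5000] v=[-1.5000 2.5000 -1.0000]
Step 2: x=[3.2500 7.8125 8.9375] v=[-2.0000 3.1250 -1.1250]
Step 3: x=[2.6406 8.5157 8.8438] v=[-1.2188 1.4063 -0.1875]
Step 4: x=[2.7500 7.8321 9.4181] v=[0.2188 -1.3672 1.1485]
Max displacement = 2.5157

Answer: 2.5157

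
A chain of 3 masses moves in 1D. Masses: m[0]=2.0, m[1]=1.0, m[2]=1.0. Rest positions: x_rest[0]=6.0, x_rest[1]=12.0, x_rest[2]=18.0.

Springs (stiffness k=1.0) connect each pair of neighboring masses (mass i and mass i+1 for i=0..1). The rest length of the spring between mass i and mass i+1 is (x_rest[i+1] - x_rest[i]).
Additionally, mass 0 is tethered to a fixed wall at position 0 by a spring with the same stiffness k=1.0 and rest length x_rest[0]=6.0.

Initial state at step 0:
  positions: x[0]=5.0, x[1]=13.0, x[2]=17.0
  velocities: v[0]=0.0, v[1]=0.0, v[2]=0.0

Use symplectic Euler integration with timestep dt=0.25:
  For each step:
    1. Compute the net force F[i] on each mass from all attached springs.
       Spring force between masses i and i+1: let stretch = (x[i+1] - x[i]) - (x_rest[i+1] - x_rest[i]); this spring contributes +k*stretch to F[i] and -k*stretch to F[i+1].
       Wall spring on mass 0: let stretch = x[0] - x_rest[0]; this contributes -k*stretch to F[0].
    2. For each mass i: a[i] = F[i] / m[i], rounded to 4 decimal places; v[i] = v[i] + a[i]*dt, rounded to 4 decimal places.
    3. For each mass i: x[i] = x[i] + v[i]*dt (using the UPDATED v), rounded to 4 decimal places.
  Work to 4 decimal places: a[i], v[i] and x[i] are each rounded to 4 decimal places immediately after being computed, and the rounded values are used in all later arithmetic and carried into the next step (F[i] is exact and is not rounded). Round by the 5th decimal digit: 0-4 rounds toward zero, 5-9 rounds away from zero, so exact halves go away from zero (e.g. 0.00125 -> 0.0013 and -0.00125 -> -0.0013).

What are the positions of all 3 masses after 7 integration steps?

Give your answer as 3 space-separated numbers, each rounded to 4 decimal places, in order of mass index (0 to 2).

Step 0: x=[5.0000 13.0000 17.0000] v=[0.0000 0.0000 0.0000]
Step 1: x=[5.0938 12.7500 17.1250] v=[0.3750 -1.0000 0.5000]
Step 2: x=[5.2676 12.2949 17.3516] v=[0.6953 -1.8203 0.9063]
Step 3: x=[5.4964 11.7167 17.6371] v=[0.9153 -2.3130 1.1421]
Step 4: x=[5.7479 11.1197 17.9276] v=[1.0058 -2.3880 1.1620]
Step 5: x=[5.9876 10.6125 18.1676] v=[0.9588 -2.0290 0.9600]
Step 6: x=[6.1847 10.2884 18.3104] v=[0.7885 -1.2965 0.5712]
Step 7: x=[6.3168 10.2092 18.3268] v=[0.5284 -0.3169 0.0657]

Answer: 6.3168 10.2092 18.3268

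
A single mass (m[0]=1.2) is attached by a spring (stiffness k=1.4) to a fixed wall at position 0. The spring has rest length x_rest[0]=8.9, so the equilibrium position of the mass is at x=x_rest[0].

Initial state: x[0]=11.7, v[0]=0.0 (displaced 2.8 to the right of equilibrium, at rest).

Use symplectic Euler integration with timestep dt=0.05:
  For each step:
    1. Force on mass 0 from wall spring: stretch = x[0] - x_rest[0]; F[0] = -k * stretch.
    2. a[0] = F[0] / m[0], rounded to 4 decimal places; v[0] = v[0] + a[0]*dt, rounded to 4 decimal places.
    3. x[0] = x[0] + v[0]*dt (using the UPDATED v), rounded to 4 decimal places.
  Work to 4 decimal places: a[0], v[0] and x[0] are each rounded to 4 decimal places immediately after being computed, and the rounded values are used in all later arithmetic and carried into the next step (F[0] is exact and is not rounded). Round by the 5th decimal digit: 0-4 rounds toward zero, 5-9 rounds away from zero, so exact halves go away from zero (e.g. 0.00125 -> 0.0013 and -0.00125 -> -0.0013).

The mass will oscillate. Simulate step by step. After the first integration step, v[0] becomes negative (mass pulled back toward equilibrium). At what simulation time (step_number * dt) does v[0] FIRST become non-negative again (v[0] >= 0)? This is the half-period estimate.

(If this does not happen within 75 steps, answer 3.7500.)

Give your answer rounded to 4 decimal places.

Answer: 2.9500

Derivation:
Step 0: x=[11.7000] v=[0.0000]
Step 1: x=[11.6918] v=[-0.1633]
Step 2: x=[11.6755] v=[-0.3262]
Step 3: x=[11.6511] v=[-0.4881]
Step 4: x=[11.6187] v=[-0.6486]
Step 5: x=[11.5783] v=[-0.8072]
Step 6: x=[11.5301] v=[-0.9634]
Step 7: x=[11.4743] v=[-1.1168]
Step 8: x=[11.4110] v=[-1.2670]
Step 9: x=[11.3403] v=[-1.4135]
Step 10: x=[11.2625] v=[-1.5559]
Step 11: x=[11.1778] v=[-1.6937]
Step 12: x=[11.0865] v=[-1.8266]
Step 13: x=[10.9888] v=[-1.9541]
Step 14: x=[10.8850] v=[-2.0759]
Step 15: x=[10.7754] v=[-2.1917]
Step 16: x=[10.6603] v=[-2.3011]
Step 17: x=[10.5401] v=[-2.4038]
Step 18: x=[10.4151] v=[-2.4995]
Step 19: x=[10.2857] v=[-2.5879]
Step 20: x=[10.1523] v=[-2.6687]
Step 21: x=[10.0152] v=[-2.7418]
Step 22: x=[9.8749] v=[-2.8069]
Step 23: x=[9.7317] v=[-2.8638]
Step 24: x=[9.5861] v=[-2.9123]
Step 25: x=[9.4385] v=[-2.9523]
Step 26: x=[9.2893] v=[-2.9837]
Step 27: x=[9.1390] v=[-3.0064]
Step 28: x=[8.9880] v=[-3.0203]
Step 29: x=[8.8367] v=[-3.0254]
Step 30: x=[8.6856] v=[-3.0217]
Step 31: x=[8.5351] v=[-3.0092]
Step 32: x=[8.3857] v=[-2.9879]
Step 33: x=[8.2378] v=[-2.9579]
Step 34: x=[8.0918] v=[-2.9193]
Step 35: x=[7.9482] v=[-2.8722]
Step 36: x=[7.8074] v=[-2.8167]
Step 37: x=[7.6698] v=[-2.7530]
Step 38: x=[7.5357] v=[-2.6812]
Step 39: x=[7.4056] v=[-2.6016]
Step 40: x=[7.2799] v=[-2.5144]
Step 41: x=[7.1589] v=[-2.4199]
Step 42: x=[7.0430] v=[-2.3183]
Step 43: x=[6.9325] v=[-2.2100]
Step 44: x=[6.8277] v=[-2.0952]
Step 45: x=[6.7290] v=[-1.9743]
Step 46: x=[6.6366] v=[-1.8477]
Step 47: x=[6.5508] v=[-1.7157]
Step 48: x=[6.4719] v=[-1.5787]
Step 49: x=[6.4000] v=[-1.4371]
Step 50: x=[6.3354] v=[-1.2913]
Step 51: x=[6.2783] v=[-1.1417]
Step 52: x=[6.2289] v=[-0.9888]
Step 53: x=[6.1873] v=[-0.8330]
Step 54: x=[6.1536] v=[-0.6748]
Step 55: x=[6.1279] v=[-0.5146]
Step 56: x=[6.1103] v=[-0.3529]
Step 57: x=[6.1008] v=[-0.1902]
Step 58: x=[6.0995] v=[-0.0269]
Step 59: x=[6.1063] v=[0.1365]
First v>=0 after going negative at step 59, time=2.9500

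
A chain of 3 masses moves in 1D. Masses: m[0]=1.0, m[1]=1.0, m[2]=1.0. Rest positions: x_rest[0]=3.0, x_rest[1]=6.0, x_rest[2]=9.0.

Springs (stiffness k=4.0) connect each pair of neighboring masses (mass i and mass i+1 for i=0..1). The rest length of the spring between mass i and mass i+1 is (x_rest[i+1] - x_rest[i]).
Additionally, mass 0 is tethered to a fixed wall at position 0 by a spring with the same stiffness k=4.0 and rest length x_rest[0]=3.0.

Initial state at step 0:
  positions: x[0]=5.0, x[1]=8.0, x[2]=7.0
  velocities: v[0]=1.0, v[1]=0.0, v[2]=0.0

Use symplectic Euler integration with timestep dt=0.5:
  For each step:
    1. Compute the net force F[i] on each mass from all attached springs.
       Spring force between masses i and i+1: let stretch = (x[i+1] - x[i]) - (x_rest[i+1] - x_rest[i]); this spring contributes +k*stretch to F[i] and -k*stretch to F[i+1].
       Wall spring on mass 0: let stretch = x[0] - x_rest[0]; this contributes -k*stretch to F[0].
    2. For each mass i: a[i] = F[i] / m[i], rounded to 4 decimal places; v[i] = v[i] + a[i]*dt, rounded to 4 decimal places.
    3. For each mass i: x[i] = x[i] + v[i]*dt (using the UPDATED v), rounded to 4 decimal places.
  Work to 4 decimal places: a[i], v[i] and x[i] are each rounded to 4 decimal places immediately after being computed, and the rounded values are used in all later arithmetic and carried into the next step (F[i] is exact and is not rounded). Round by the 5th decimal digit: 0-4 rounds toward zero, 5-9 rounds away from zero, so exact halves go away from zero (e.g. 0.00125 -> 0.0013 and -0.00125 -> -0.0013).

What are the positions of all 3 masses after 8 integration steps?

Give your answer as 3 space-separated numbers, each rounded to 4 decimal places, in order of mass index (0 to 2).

Answer: 2.5000 8.0000 7.0000

Derivation:
Step 0: x=[5.0000 8.0000 7.0000] v=[1.0000 0.0000 0.0000]
Step 1: x=[3.5000 4.0000 11.0000] v=[-3.0000 -8.0000 8.0000]
Step 2: x=[-1.0000 6.5000 11.0000] v=[-9.0000 5.0000 0.0000]
Step 3: x=[3.0000 6.0000 9.5000] v=[8.0000 -1.0000 -3.0000]
Step 4: x=[7.0000 6.0000 7.5000] v=[8.0000 0.0000 -4.0000]
Step 5: x=[3.0000 8.5000 7.0000] v=[-8.0000 5.0000 -1.0000]
Step 6: x=[1.5000 4.0000 11.0000] v=[-3.0000 -9.0000 8.0000]
Step 7: x=[1.0000 4.0000 11.0000] v=[-1.0000 0.0000 0.0000]
Step 8: x=[2.5000 8.0000 7.0000] v=[3.0000 8.0000 -8.0000]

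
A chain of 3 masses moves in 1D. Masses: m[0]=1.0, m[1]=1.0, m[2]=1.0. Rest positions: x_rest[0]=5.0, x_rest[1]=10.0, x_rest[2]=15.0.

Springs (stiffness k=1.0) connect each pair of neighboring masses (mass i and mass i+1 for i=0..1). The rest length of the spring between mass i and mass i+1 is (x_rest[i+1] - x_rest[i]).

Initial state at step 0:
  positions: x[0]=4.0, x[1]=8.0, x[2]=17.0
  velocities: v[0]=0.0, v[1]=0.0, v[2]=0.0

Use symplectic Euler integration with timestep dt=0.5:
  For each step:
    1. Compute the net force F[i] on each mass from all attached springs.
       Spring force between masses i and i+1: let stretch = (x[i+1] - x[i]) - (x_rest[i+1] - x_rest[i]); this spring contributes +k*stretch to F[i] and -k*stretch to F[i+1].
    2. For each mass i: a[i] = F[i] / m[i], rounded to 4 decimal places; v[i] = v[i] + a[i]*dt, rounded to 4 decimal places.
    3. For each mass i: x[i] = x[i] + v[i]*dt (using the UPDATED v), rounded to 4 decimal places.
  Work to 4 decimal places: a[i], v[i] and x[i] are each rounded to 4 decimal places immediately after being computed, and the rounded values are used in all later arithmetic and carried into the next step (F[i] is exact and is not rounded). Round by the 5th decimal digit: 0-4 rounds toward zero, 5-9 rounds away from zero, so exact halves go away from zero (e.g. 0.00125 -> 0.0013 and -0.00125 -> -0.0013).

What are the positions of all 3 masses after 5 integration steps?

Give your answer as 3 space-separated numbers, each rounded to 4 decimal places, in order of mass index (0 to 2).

Answer: 6.3117 9.2745 13.4142

Derivation:
Step 0: x=[4.0000 8.0000 17.0000] v=[0.0000 0.0000 0.0000]
Step 1: x=[3.7500 9.2500 16.0000] v=[-0.5000 2.5000 -2.0000]
Step 2: x=[3.6250 10.8125 14.5625] v=[-0.2500 3.1250 -2.8750]
Step 3: x=[4.0469 11.5157 13.4375] v=[0.8438 1.4063 -2.2500]
Step 4: x=[5.0860 10.8321 13.0821] v=[2.0782 -1.3672 -0.7109]
Step 5: x=[6.3117 9.2745 13.4142] v=[2.4513 -3.1153 0.6641]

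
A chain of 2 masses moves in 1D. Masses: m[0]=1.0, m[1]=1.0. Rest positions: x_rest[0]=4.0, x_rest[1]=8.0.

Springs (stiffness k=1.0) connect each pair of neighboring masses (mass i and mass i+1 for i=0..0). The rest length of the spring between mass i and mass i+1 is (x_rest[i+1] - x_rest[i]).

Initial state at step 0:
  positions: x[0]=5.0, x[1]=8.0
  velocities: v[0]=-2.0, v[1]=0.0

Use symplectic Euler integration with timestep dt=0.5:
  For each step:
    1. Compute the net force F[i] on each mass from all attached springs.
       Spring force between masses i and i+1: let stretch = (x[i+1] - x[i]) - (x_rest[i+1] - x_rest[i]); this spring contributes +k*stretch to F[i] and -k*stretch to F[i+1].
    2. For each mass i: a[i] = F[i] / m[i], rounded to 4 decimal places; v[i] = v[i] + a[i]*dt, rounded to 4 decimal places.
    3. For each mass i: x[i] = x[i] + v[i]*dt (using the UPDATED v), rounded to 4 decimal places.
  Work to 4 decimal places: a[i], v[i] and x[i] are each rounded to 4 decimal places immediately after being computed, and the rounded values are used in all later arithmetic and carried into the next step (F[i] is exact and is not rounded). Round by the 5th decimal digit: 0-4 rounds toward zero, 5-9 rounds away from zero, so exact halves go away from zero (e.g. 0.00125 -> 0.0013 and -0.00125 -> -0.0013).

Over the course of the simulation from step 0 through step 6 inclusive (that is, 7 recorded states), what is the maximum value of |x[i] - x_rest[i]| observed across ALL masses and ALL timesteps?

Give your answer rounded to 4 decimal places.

Answer: 3.1952

Derivation:
Step 0: x=[5.0000 8.0000] v=[-2.0000 0.0000]
Step 1: x=[3.7500 8.2500] v=[-2.5000 0.5000]
Step 2: x=[2.6250 8.3750] v=[-2.2500 0.2500]
Step 3: x=[1.9375 8.0625] v=[-1.3750 -0.6250]
Step 4: x=[1.7813 7.2188] v=[-0.3125 -1.6875]
Step 5: x=[1.9845 6.0157] v=[0.4063 -2.4063]
Step 6: x=[2.1955 4.8048] v=[0.4219 -2.4219]
Max displacement = 3.1952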